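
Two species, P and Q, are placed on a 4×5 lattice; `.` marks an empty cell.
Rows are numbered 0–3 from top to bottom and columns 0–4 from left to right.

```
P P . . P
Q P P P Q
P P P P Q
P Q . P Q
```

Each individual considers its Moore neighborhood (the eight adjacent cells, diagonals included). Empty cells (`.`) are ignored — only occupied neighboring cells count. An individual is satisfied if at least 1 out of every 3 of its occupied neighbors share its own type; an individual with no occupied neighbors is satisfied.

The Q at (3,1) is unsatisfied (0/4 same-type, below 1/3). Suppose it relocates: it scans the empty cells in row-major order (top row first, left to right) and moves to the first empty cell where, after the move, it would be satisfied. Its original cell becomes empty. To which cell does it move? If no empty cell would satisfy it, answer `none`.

none

Vacating (3,1). Empty cells in order:
  (0,2): 0/4 same-type → still unsatisfied.
  (0,3): 1/4 same-type → still unsatisfied.
  (3,2): 0/4 same-type → still unsatisfied.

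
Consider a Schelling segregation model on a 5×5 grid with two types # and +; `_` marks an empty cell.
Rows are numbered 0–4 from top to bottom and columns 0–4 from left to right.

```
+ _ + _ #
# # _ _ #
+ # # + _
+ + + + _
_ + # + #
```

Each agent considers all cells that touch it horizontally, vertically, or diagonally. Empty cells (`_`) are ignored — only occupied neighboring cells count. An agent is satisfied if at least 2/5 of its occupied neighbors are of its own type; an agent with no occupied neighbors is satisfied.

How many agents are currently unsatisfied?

Row 0: (0,0)+ 0/2 unhappy · (0,2)+ 0/1 unhappy · (0,4)# 1/1 ok
Row 1: (1,0)# 2/4 ok · (1,1)# 3/6 ok · (1,4)# 1/2 ok
Row 2: (2,0)+ 2/5 ok · (2,1)# 3/7 ok · (2,2)# 2/6 unhappy · (2,3)+ 2/4 ok
Row 3: (3,0)+ 3/4 ok · (3,1)+ 4/7 ok · (3,2)+ 5/8 ok · (3,3)+ 3/6 ok
Row 4: (4,1)+ 3/4 ok · (4,2)# 0/5 unhappy · (4,3)+ 2/4 ok · (4,4)# 0/2 unhappy
Unsatisfied: (0,0), (0,2), (2,2), (4,2), (4,4) — 5 in total.

5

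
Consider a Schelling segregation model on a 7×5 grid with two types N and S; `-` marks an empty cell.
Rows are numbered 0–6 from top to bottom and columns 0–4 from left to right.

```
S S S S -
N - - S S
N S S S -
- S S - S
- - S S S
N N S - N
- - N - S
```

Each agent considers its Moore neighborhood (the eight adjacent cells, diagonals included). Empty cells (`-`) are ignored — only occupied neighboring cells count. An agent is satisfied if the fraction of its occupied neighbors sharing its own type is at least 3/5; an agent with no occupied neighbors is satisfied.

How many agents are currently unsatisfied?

8

(0,0)S 1/2 not
(0,1)S 2/3 satisfied
(0,2)S 3/3 satisfied
(0,3)S 3/3 satisfied
(1,0)N 1/4 not
(1,3)S 5/5 satisfied
(1,4)S 3/3 satisfied
(2,0)N 1/3 not
(2,1)S 3/5 satisfied
(2,2)S 5/5 satisfied
(2,3)S 5/5 satisfied
(3,1)S 4/5 satisfied
(3,2)S 6/6 satisfied
(3,4)S 3/3 satisfied
(4,2)S 4/5 satisfied
(4,3)S 5/6 satisfied
(4,4)S 2/3 satisfied
(5,0)N 1/1 satisfied
(5,1)N 2/4 not
(5,2)S 2/4 not
(5,4)N 0/3 not
(6,2)N 1/2 not
(6,4)S 0/1 not
Unsatisfied: (0,0), (1,0), (2,0), (5,1), (5,2), (5,4), (6,2), (6,4) — 8 in total.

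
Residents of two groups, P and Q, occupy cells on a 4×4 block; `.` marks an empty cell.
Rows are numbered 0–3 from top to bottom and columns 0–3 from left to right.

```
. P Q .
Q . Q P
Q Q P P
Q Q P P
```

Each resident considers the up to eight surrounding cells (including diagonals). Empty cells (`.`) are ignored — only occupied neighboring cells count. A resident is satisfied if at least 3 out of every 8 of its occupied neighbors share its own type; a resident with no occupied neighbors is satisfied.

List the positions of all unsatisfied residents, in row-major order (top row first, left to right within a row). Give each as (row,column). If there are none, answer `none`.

(0,1), (0,2), (1,2)

(0,1)P 0/3 unhappy
(0,2)Q 1/3 unhappy
(1,0)Q 2/3 ok
(1,2)Q 2/6 unhappy
(1,3)P 2/4 ok
(2,0)Q 4/4 ok
(2,1)Q 5/7 ok
(2,2)P 4/7 ok
(2,3)P 4/5 ok
(3,0)Q 3/3 ok
(3,1)Q 3/5 ok
(3,2)P 3/5 ok
(3,3)P 3/3 ok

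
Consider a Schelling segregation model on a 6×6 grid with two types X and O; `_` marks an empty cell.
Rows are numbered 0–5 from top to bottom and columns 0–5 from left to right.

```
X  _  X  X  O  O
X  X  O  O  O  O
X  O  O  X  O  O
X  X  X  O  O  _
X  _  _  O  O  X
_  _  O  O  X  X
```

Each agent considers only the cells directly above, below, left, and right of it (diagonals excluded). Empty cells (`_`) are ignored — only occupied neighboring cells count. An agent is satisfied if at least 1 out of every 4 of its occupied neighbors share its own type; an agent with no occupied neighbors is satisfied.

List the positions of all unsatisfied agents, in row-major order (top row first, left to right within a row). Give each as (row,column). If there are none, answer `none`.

(0,0)X 1/1 ok
(0,2)X 1/2 ok
(0,3)X 1/3 ok
(0,4)O 2/3 ok
(0,5)O 2/2 ok
(1,0)X 3/3 ok
(1,1)X 1/3 ok
(1,2)O 2/4 ok
(1,3)O 2/4 ok
(1,4)O 4/4 ok
(1,5)O 3/3 ok
(2,0)X 2/3 ok
(2,1)O 1/4 ok
(2,2)O 2/4 ok
(2,3)X 0/4 unhappy
(2,4)O 3/4 ok
(2,5)O 2/2 ok
(3,0)X 3/3 ok
(3,1)X 2/3 ok
(3,2)X 1/3 ok
(3,3)O 2/4 ok
(3,4)O 3/3 ok
(4,0)X 1/1 ok
(4,3)O 3/3 ok
(4,4)O 2/4 ok
(4,5)X 1/2 ok
(5,2)O 1/1 ok
(5,3)O 2/3 ok
(5,4)X 1/3 ok
(5,5)X 2/2 ok

(2,3)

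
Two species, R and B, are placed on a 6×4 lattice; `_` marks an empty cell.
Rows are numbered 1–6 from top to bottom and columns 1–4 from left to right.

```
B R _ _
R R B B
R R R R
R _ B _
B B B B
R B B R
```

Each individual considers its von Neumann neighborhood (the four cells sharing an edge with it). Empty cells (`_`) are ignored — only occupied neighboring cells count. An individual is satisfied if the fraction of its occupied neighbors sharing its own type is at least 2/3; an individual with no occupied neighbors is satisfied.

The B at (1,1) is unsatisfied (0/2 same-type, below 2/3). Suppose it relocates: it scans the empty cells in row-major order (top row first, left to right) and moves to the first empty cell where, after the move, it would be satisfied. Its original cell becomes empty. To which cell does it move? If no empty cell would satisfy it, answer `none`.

(1,4)

Vacating (1,1). Empty cells in order:
  (1,3): 1/2 same-type → still unsatisfied.
  (1,4): 1/1 same-type → satisfied — stop here.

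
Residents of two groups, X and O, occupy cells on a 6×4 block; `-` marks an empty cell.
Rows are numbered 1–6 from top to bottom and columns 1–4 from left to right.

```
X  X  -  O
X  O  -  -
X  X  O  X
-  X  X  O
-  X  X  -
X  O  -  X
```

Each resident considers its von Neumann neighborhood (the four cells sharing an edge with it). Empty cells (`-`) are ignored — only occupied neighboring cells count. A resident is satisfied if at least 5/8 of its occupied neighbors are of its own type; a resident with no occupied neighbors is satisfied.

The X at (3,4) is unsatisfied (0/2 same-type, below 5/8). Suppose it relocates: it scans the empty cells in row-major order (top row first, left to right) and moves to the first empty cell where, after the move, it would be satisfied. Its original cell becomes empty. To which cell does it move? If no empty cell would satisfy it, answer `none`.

(4,1)

Vacating (3,4). Empty cells in order:
  (1,3): 1/2 same-type → still unsatisfied.
  (2,3): 0/2 same-type → still unsatisfied.
  (2,4): 0/1 same-type → still unsatisfied.
  (4,1): 2/2 same-type → satisfied — stop here.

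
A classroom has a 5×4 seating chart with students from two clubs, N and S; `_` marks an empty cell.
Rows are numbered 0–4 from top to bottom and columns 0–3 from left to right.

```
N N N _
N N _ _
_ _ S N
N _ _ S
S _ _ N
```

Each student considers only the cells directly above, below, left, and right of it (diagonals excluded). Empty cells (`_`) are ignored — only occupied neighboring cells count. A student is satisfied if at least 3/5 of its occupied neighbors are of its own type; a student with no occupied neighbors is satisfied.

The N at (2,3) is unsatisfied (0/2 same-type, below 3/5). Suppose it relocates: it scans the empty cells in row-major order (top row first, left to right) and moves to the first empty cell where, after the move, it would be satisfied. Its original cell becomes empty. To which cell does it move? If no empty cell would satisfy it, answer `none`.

Vacating (2,3). Empty cells in order:
  (0,3): 1/1 same-type → satisfied — stop here.

(0,3)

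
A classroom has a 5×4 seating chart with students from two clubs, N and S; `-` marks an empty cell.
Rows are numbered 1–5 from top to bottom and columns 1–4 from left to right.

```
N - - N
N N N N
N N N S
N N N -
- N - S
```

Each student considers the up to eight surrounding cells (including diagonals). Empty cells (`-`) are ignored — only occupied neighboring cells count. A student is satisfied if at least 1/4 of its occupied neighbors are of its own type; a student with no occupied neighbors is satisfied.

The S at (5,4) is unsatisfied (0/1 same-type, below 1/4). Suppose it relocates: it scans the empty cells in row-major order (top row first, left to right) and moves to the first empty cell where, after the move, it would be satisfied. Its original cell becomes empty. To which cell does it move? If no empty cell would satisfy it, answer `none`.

(4,4)

Vacating (5,4). Empty cells in order:
  (1,2): 0/4 same-type → still unsatisfied.
  (1,3): 0/4 same-type → still unsatisfied.
  (4,4): 1/3 same-type → satisfied — stop here.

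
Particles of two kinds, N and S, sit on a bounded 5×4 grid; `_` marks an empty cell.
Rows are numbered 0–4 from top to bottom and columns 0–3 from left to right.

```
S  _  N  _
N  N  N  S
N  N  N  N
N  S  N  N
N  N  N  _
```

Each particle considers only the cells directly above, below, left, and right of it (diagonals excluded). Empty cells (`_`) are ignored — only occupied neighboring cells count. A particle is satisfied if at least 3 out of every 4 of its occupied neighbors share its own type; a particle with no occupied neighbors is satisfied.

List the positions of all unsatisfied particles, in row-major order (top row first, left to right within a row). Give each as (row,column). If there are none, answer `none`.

(0,0), (1,0), (1,3), (2,3), (3,0), (3,1), (4,1)

Row 0: (0,0)S 0/1 not · (0,2)N 1/1 satisfied
Row 1: (1,0)N 2/3 not · (1,1)N 3/3 satisfied · (1,2)N 3/4 satisfied · (1,3)S 0/2 not
Row 2: (2,0)N 3/3 satisfied · (2,1)N 3/4 satisfied · (2,2)N 4/4 satisfied · (2,3)N 2/3 not
Row 3: (3,0)N 2/3 not · (3,1)S 0/4 not · (3,2)N 3/4 satisfied · (3,3)N 2/2 satisfied
Row 4: (4,0)N 2/2 satisfied · (4,1)N 2/3 not · (4,2)N 2/2 satisfied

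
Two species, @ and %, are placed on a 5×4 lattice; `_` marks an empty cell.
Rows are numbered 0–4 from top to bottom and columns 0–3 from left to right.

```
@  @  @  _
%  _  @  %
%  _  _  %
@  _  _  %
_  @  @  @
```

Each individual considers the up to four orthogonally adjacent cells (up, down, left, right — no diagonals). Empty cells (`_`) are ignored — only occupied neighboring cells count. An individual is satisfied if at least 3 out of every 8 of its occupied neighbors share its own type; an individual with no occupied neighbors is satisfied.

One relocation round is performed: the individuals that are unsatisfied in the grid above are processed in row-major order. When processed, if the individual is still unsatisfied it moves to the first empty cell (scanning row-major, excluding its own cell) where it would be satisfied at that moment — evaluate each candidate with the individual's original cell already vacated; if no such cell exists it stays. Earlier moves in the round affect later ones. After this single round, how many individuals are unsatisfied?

Initially unsatisfied (in order): (3,0).
  (3,0) → (0,3).
Resulting grid:
@ @ @ @
% _ @ %
% _ _ %
_ _ _ %
_ @ @ @
Unsatisfied now: (1,3).

1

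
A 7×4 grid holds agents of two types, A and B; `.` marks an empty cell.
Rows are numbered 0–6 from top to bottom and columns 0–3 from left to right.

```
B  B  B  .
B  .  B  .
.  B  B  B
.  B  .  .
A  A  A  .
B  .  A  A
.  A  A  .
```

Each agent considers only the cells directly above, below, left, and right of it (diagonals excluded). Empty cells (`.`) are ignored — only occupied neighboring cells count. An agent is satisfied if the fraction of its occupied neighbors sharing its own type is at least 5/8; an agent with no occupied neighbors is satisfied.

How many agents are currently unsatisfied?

3

(0,0)B 2/2 ok
(0,1)B 2/2 ok
(0,2)B 2/2 ok
(1,0)B 1/1 ok
(1,2)B 2/2 ok
(2,1)B 2/2 ok
(2,2)B 3/3 ok
(2,3)B 1/1 ok
(3,1)B 1/2 unhappy
(4,0)A 1/2 unhappy
(4,1)A 2/3 ok
(4,2)A 2/2 ok
(5,0)B 0/1 unhappy
(5,2)A 3/3 ok
(5,3)A 1/1 ok
(6,1)A 1/1 ok
(6,2)A 2/2 ok
Unsatisfied: (3,1), (4,0), (5,0) — 3 in total.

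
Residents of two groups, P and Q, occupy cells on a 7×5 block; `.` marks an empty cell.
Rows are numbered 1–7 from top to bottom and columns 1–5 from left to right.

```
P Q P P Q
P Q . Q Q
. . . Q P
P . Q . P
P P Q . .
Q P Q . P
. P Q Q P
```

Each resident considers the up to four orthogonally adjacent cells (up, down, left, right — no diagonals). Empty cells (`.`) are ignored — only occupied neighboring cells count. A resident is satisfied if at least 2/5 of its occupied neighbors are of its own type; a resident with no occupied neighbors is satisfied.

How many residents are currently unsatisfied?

Row 1: (1,1)P 1/2 satisfied · (1,2)Q 1/3 not · (1,3)P 1/2 satisfied · (1,4)P 1/3 not · (1,5)Q 1/2 satisfied
Row 2: (2,1)P 1/2 satisfied · (2,2)Q 1/2 satisfied · (2,4)Q 2/3 satisfied · (2,5)Q 2/3 satisfied
Row 3: (3,4)Q 1/2 satisfied · (3,5)P 1/3 not
Row 4: (4,1)P 1/1 satisfied · (4,3)Q 1/1 satisfied · (4,5)P 1/1 satisfied
Row 5: (5,1)P 2/3 satisfied · (5,2)P 2/3 satisfied · (5,3)Q 2/3 satisfied
Row 6: (6,1)Q 0/2 not · (6,2)P 2/4 satisfied · (6,3)Q 2/3 satisfied · (6,5)P 1/1 satisfied
Row 7: (7,2)P 1/2 satisfied · (7,3)Q 2/3 satisfied · (7,4)Q 1/2 satisfied · (7,5)P 1/2 satisfied
Unsatisfied: (1,2), (1,4), (3,5), (6,1) — 4 in total.

4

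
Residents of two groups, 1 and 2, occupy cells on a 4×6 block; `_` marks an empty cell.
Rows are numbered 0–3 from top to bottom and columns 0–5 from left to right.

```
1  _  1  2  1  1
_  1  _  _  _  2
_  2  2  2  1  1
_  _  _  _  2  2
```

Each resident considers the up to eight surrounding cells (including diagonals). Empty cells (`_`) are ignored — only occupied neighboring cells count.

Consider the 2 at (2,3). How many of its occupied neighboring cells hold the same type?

2

Occupied neighbors of (2,3): (2,2)=2, (2,4)=1, (3,4)=2.
Same type (2): 2 of 3.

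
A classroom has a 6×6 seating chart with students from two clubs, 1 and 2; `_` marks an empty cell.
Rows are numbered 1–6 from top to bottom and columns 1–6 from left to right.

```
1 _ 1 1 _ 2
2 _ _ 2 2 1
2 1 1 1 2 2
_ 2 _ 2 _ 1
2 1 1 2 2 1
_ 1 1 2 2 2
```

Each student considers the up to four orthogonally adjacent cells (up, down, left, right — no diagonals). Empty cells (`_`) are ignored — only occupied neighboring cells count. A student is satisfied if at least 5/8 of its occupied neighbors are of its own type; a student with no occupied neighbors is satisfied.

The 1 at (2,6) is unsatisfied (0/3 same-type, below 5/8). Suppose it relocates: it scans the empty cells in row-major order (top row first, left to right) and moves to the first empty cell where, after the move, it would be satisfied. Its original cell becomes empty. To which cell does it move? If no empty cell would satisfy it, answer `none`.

Vacating (2,6). Empty cells in order:
  (1,2): 2/2 same-type → satisfied — stop here.

(1,2)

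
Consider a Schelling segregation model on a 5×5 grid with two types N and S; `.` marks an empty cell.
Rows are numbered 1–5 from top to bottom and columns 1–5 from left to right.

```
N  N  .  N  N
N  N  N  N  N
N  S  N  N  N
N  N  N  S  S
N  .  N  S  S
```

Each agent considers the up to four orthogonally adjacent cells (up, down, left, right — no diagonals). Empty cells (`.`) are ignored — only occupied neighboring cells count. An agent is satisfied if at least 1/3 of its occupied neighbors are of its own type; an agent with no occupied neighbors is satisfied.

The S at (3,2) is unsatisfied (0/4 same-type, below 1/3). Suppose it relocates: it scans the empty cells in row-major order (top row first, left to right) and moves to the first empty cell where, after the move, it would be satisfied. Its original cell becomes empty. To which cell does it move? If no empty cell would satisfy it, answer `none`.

none

Vacating (3,2). Empty cells in order:
  (1,3): 0/3 same-type → still unsatisfied.
  (5,2): 0/3 same-type → still unsatisfied.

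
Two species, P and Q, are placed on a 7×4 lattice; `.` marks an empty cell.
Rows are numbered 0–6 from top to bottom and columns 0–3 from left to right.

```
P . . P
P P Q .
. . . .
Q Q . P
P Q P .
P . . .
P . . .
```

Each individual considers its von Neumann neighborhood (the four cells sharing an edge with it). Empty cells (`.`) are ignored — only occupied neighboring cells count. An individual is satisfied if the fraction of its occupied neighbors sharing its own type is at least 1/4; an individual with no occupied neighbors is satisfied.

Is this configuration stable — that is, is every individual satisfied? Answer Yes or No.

No

Row 0: (0,0)P 1/1 ✓ · (0,3)P 0/0 ✓
Row 1: (1,0)P 2/2 ✓ · (1,1)P 1/2 ✓ · (1,2)Q 0/1 ✗
Row 3: (3,0)Q 1/2 ✓ · (3,1)Q 2/2 ✓ · (3,3)P 0/0 ✓
Row 4: (4,0)P 1/3 ✓ · (4,1)Q 1/3 ✓ · (4,2)P 0/1 ✗
Row 5: (5,0)P 2/2 ✓
Row 6: (6,0)P 1/1 ✓
For instance (1,2) has only 0/1 same-type neighbors, below 1/4.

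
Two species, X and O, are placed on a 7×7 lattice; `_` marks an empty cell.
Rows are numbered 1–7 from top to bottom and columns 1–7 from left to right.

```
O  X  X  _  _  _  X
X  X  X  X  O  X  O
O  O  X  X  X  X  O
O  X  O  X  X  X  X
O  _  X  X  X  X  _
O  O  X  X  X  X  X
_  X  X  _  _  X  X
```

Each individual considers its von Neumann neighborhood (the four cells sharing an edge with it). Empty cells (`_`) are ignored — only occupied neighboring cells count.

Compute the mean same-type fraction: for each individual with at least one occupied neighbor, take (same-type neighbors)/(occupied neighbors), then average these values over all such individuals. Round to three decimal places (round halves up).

Row 1: (1,1)O 0/2 · (1,2)X 2/3 · (1,3)X 2/2 · (1,7)X 0/1
Row 2: (2,1)X 1/3 · (2,2)X 3/4 · (2,3)X 4/4 · (2,4)X 2/3 · (2,5)O 0/3 · (2,6)X 1/3 · (2,7)O 1/3
Row 3: (3,1)O 2/3 · (3,2)O 1/4 · (3,3)X 2/4 · (3,4)X 4/4 · (3,5)X 3/4 · (3,6)X 3/4 · (3,7)O 1/3
Row 4: (4,1)O 2/3 · (4,2)X 0/3 · (4,3)O 0/4 · (4,4)X 3/4 · (4,5)X 4/4 · (4,6)X 4/4 · (4,7)X 1/2
Row 5: (5,1)O 2/2 · (5,3)X 2/3 · (5,4)X 4/4 · (5,5)X 4/4 · (5,6)X 3/3
Row 6: (6,1)O 2/2 · (6,2)O 1/3 · (6,3)X 3/4 · (6,4)X 3/3 · (6,5)X 3/3 · (6,6)X 4/4 · (6,7)X 2/2
Row 7: (7,2)X 1/2 · (7,3)X 2/2 · (7,6)X 2/2 · (7,7)X 2/2
Sum over 41 individuals: 0/2 + 2/3 + 2/2 + 0/1 + 1/3 + 3/4 + 4/4 + 2/3 + 0/3 + 1/3 + 1/3 + 2/3 + 1/4 + 2/4 + 4/4 + 3/4 + 3/4 + 1/3 + 2/3 + 0/3 + 0/4 + 3/4 + 4/4 + 4/4 + 1/2 + 2/2 + 2/3 + 4/4 + 4/4 + 3/3 + 2/2 + 1/3 + 3/4 + 3/3 + 3/3 + 4/4 + 2/2 + 1/2 + 2/2 + 2/2 + 2/2 = 55/2; mean = 55/2 ÷ 41 = 55/82 = 0.670731… → 0.671.

0.671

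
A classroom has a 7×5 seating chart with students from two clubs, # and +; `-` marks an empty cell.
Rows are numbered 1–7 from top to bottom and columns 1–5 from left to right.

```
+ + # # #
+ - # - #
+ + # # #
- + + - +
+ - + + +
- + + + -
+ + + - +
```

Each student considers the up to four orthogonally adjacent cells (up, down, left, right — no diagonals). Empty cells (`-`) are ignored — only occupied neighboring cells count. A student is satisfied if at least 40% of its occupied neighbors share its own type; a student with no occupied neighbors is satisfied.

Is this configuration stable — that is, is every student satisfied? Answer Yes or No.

Row 1: (1,1)+ 2/2 ✓ · (1,2)+ 1/2 ✓ · (1,3)# 2/3 ✓ · (1,4)# 2/2 ✓ · (1,5)# 2/2 ✓
Row 2: (2,1)+ 2/2 ✓ · (2,3)# 2/2 ✓ · (2,5)# 2/2 ✓
Row 3: (3,1)+ 2/2 ✓ · (3,2)+ 2/3 ✓ · (3,3)# 2/4 ✓ · (3,4)# 2/2 ✓ · (3,5)# 2/3 ✓
Row 4: (4,2)+ 2/2 ✓ · (4,3)+ 2/3 ✓ · (4,5)+ 1/2 ✓
Row 5: (5,1)+ 0/0 ✓ · (5,3)+ 3/3 ✓ · (5,4)+ 3/3 ✓ · (5,5)+ 2/2 ✓
Row 6: (6,2)+ 2/2 ✓ · (6,3)+ 4/4 ✓ · (6,4)+ 2/2 ✓
Row 7: (7,1)+ 1/1 ✓ · (7,2)+ 3/3 ✓ · (7,3)+ 2/2 ✓ · (7,5)+ 0/0 ✓
All meet the threshold, so the configuration is stable.

Yes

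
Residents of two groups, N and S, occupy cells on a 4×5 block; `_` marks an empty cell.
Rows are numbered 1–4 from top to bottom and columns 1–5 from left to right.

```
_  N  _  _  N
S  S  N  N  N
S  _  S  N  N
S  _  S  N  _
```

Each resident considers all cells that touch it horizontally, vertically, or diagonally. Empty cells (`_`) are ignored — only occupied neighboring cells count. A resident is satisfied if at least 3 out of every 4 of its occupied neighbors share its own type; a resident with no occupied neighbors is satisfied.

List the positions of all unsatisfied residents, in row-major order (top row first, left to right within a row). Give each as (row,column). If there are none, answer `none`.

(1,2), (2,1), (2,2), (2,3), (3,3), (3,4), (4,3), (4,4)

(1,2)N 1/3 unhappy
(1,5)N 2/2 ok
(2,1)S 2/3 unhappy
(2,2)S 3/5 unhappy
(2,3)N 3/5 unhappy
(2,4)N 5/6 ok
(2,5)N 4/4 ok
(3,1)S 3/3 ok
(3,3)S 2/6 unhappy
(3,4)N 5/7 unhappy
(3,5)N 4/4 ok
(4,1)S 1/1 ok
(4,3)S 1/3 unhappy
(4,4)N 2/4 unhappy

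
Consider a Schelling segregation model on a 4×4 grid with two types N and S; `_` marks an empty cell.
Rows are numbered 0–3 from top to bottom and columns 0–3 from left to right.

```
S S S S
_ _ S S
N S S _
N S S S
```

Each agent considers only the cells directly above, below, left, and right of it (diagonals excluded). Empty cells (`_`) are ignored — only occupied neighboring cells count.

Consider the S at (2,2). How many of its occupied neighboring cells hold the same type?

3

Occupied neighbors of (2,2): (1,2)=S, (3,2)=S, (2,1)=S.
Same type (S): 3 of 3.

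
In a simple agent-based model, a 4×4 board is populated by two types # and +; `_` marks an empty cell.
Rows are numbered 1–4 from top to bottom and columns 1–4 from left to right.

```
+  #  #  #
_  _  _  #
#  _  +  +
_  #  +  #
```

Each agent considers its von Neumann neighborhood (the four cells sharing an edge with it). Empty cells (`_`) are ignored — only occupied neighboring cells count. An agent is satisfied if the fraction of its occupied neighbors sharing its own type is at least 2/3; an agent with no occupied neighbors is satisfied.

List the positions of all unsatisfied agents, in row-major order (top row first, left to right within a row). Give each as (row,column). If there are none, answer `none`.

(1,1), (1,2), (2,4), (3,4), (4,2), (4,3), (4,4)

(1,1)+ 0/1 not
(1,2)# 1/2 not
(1,3)# 2/2 satisfied
(1,4)# 2/2 satisfied
(2,4)# 1/2 not
(3,1)# 0/0 satisfied
(3,3)+ 2/2 satisfied
(3,4)+ 1/3 not
(4,2)# 0/1 not
(4,3)+ 1/3 not
(4,4)# 0/2 not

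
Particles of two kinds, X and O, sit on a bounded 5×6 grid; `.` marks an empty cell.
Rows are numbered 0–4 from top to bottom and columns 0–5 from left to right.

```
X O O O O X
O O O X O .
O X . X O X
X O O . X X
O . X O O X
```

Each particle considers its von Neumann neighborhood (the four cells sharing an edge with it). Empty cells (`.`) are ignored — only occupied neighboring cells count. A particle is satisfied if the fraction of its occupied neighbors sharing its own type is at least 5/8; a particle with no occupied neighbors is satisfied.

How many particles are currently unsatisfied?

Row 0: (0,0)X 0/2 not · (0,1)O 2/3 satisfied · (0,2)O 3/3 satisfied · (0,3)O 2/3 satisfied · (0,4)O 2/3 satisfied · (0,5)X 0/1 not
Row 1: (1,0)O 2/3 satisfied · (1,1)O 3/4 satisfied · (1,2)O 2/3 satisfied · (1,3)X 1/4 not · (1,4)O 2/3 satisfied
Row 2: (2,0)O 1/3 not · (2,1)X 0/3 not · (2,3)X 1/2 not · (2,4)O 1/4 not · (2,5)X 1/2 not
Row 3: (3,0)X 0/3 not · (3,1)O 1/3 not · (3,2)O 1/2 not · (3,4)X 1/3 not · (3,5)X 3/3 satisfied
Row 4: (4,0)O 0/1 not · (4,2)X 0/2 not · (4,3)O 1/2 not · (4,4)O 1/3 not · (4,5)X 1/2 not
Unsatisfied: (0,0), (0,5), (1,3), (2,0), (2,1), (2,3), (2,4), (2,5), (3,0), (3,1), (3,2), (3,4), (4,0), (4,2), (4,3), (4,4), (4,5) — 17 in total.

17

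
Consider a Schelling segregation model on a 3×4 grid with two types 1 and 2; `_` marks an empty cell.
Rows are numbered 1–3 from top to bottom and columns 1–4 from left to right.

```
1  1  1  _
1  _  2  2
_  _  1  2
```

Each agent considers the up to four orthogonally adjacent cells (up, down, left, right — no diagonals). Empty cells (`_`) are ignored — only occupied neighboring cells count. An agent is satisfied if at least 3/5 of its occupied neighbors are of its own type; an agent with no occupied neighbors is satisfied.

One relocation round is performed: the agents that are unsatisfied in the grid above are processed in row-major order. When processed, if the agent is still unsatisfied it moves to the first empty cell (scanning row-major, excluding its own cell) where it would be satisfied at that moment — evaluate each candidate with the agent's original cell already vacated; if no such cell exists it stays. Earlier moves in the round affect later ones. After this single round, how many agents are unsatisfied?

Initially unsatisfied (in order): (1,3), (2,3), (3,3), (3,4).
  (1,3) → (2,2).
  (2,3) → (1,4).
  (3,3) → (3,1).
  (3,4): now satisfied by earlier moves; stays.
Resulting grid:
1 1 _ 2
1 1 _ 2
1 _ _ 2
All satisfied now.

0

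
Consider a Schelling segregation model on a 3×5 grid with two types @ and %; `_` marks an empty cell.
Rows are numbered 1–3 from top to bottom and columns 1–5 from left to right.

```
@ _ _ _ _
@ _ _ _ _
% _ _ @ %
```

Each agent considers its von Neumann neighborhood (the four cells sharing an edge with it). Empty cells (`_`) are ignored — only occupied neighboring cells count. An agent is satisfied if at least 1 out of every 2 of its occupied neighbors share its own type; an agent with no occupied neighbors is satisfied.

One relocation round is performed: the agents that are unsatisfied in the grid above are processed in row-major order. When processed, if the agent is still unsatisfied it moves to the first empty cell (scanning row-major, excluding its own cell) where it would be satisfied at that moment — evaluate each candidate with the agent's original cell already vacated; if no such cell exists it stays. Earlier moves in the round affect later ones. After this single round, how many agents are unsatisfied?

1

Initially unsatisfied (in order): (3,1), (3,4), (3,5).
  (3,1) → (1,3).
  (3,4) → (1,2).
  (3,5): now satisfied by earlier moves; stays.
Resulting grid:
@ @ % _ _
@ _ _ _ _
_ _ _ _ %
Unsatisfied now: (1,3).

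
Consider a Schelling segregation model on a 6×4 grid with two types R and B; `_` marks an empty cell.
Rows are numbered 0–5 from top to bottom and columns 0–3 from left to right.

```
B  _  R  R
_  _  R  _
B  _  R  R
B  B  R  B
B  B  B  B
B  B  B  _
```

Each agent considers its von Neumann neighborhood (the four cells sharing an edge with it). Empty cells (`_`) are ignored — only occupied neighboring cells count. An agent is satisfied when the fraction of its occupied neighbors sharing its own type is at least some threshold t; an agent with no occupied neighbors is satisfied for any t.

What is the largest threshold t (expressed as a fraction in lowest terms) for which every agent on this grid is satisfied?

Row 0: (0,0)B — no occupied neighbors · (0,2)R 2/2 · (0,3)R 1/1
Row 1: (1,2)R 2/2
Row 2: (2,0)B 1/1 · (2,2)R 3/3 · (2,3)R 1/2
Row 3: (3,0)B 3/3 · (3,1)B 2/3 · (3,2)R 1/4 · (3,3)B 1/3
Row 4: (4,0)B 3/3 · (4,1)B 4/4 · (4,2)B 3/4 · (4,3)B 2/2
Row 5: (5,0)B 2/2 · (5,1)B 3/3 · (5,2)B 2/2
The smallest same-type fraction is 1/4 at (3,2), which reduces to 1/4. Any threshold above that leaves this agent unsatisfied.

1/4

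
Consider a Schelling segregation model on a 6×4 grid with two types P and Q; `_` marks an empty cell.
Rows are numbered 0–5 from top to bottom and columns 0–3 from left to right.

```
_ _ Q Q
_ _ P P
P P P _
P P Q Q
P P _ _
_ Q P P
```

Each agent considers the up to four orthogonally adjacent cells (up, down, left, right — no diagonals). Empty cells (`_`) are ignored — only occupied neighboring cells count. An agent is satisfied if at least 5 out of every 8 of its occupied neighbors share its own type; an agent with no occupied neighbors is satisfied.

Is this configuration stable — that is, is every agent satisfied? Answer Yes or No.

No

(0,2)Q 1/2 not
(0,3)Q 1/2 not
(1,2)P 2/3 satisfied
(1,3)P 1/2 not
(2,0)P 2/2 satisfied
(2,1)P 3/3 satisfied
(2,2)P 2/3 satisfied
(3,0)P 3/3 satisfied
(3,1)P 3/4 satisfied
(3,2)Q 1/3 not
(3,3)Q 1/1 satisfied
(4,0)P 2/2 satisfied
(4,1)P 2/3 satisfied
(5,1)Q 0/2 not
(5,2)P 1/2 not
(5,3)P 1/1 satisfied
For instance (0,2) has only 1/2 same-type neighbors, below 5/8.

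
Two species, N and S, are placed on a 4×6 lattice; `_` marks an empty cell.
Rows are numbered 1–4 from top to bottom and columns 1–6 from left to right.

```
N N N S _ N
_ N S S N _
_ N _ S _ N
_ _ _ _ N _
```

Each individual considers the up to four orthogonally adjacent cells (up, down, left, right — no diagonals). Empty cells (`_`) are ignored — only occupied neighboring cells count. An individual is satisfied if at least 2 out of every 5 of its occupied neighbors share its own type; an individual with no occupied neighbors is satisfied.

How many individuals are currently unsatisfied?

3

Row 1: (1,1)N 1/1 satisfied · (1,2)N 3/3 satisfied · (1,3)N 1/3 not · (1,4)S 1/2 satisfied · (1,6)N 0/0 satisfied
Row 2: (2,2)N 2/3 satisfied · (2,3)S 1/3 not · (2,4)S 3/4 satisfied · (2,5)N 0/1 not
Row 3: (3,2)N 1/1 satisfied · (3,4)S 1/1 satisfied · (3,6)N 0/0 satisfied
Row 4: (4,5)N 0/0 satisfied
Unsatisfied: (1,3), (2,3), (2,5) — 3 in total.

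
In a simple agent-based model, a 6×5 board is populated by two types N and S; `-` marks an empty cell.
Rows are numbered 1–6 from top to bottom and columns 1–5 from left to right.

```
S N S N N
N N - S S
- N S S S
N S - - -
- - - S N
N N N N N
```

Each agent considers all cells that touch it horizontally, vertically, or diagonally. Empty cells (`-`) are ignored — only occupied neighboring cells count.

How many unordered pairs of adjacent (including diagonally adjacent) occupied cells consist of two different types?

18

Scan each occupied cell's neighbors to the right and below (and the two forward diagonals) so each pair is counted once.
From row 1: 10 unlike of 14 pairs (running 10/14).
From row 2: 1 unlike of 10 pairs (running 11/24).
From row 3: 2 unlike of 6 pairs (running 13/30).
From row 4: 1 unlike of 1 pairs (running 14/31).
From row 5: 4 unlike of 6 pairs (running 18/37).
From row 6: 0 unlike of 4 pairs (running 18/41).
Total adjacent occupied pairs: 41; unlike-type pairs: 18.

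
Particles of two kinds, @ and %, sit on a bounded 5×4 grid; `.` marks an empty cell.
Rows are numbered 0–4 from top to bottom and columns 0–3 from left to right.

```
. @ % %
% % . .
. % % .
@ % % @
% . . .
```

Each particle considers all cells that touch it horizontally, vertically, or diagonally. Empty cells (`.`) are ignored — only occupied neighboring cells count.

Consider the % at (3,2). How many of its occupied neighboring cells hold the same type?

Occupied neighbors of (3,2): (2,1)=%, (2,2)=%, (3,1)=%, (3,3)=@.
Same type (%): 3 of 4.

3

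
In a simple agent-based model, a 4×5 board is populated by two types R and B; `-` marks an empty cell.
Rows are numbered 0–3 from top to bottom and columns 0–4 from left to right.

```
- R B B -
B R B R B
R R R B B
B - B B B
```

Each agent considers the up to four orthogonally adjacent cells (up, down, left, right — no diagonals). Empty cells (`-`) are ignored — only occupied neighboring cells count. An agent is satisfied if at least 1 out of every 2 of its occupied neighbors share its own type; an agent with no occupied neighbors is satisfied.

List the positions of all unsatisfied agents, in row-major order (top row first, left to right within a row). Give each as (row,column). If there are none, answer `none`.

(1,0), (1,2), (1,3), (2,0), (2,2), (3,0)

Row 0: (0,1)R 1/2 ok · (0,2)B 2/3 ok · (0,3)B 1/2 ok
Row 1: (1,0)B 0/2 unhappy · (1,1)R 2/4 ok · (1,2)B 1/4 unhappy · (1,3)R 0/4 unhappy · (1,4)B 1/2 ok
Row 2: (2,0)R 1/3 unhappy · (2,1)R 3/3 ok · (2,2)R 1/4 unhappy · (2,3)B 2/4 ok · (2,4)B 3/3 ok
Row 3: (3,0)B 0/1 unhappy · (3,2)B 1/2 ok · (3,3)B 3/3 ok · (3,4)B 2/2 ok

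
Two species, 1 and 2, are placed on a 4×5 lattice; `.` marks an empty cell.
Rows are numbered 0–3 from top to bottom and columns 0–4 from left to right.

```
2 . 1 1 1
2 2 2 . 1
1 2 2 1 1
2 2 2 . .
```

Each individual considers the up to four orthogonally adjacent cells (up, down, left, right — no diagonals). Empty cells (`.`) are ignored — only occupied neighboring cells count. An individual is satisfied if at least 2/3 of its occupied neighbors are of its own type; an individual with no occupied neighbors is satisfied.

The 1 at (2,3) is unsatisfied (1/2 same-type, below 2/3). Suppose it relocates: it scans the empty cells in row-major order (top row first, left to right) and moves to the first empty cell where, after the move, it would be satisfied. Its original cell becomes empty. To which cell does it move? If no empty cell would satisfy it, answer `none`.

(1,3)

Vacating (2,3). Empty cells in order:
  (0,1): 1/3 same-type → still unsatisfied.
  (1,3): 2/3 same-type → satisfied — stop here.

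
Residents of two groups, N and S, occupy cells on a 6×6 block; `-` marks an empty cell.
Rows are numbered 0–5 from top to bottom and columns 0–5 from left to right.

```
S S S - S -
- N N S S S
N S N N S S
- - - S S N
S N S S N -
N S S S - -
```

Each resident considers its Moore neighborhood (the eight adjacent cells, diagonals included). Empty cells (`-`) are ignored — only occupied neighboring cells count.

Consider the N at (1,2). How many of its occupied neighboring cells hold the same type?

Occupied neighbors of (1,2): (0,1)=S, (0,2)=S, (1,1)=N, (1,3)=S, (2,1)=S, (2,2)=N, (2,3)=N.
Same type (N): 3 of 7.

3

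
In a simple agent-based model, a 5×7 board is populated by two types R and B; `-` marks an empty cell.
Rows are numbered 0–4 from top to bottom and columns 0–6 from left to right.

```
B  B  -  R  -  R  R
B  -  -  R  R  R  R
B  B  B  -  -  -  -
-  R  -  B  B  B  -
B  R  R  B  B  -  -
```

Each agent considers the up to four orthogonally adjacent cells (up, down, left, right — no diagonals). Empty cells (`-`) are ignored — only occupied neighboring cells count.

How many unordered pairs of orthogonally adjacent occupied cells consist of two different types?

3

Scan each occupied cell's neighbors to the right and below so each pair is counted once.
Row 0: B(0,0)–B(0,1)= B(0,0)–B(1,0)= R(0,3)–R(1,3)= R(0,5)–R(0,6)= R(0,5)–R(1,5)= R(0,6)–R(1,6)=  → 0/6 unlike.
Row 1: B(1,0)–B(2,0)= R(1,3)–R(1,4)= R(1,4)–R(1,5)= R(1,5)–R(1,6)=  → 0/4 unlike.
Row 2: B(2,0)–B(2,1)= B(2,1)–B(2,2)= B(2,1)–R(3,1)≠  → 1/3 unlike.
Row 3: R(3,1)–R(4,1)= B(3,3)–B(3,4)= B(3,3)–B(4,3)= B(3,4)–B(3,5)= B(3,4)–B(4,4)=  → 0/5 unlike.
Row 4: B(4,0)–R(4,1)≠ R(4,1)–R(4,2)= R(4,2)–B(4,3)≠ B(4,3)–B(4,4)=  → 2/4 unlike.
Total adjacent occupied pairs: 22; unlike-type pairs: 3.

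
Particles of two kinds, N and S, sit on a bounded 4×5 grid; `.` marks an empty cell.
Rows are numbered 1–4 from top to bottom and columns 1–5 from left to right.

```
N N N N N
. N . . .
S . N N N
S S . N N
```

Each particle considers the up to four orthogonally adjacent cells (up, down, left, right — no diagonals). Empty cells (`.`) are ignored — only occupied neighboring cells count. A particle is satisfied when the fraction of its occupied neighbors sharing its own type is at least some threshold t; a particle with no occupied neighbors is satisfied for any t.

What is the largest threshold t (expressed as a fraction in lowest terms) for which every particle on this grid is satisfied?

Row 1: (1,1)N 1/1 · (1,2)N 3/3 · (1,3)N 2/2 · (1,4)N 2/2 · (1,5)N 1/1
Row 2: (2,2)N 1/1
Row 3: (3,1)S 1/1 · (3,3)N 1/1 · (3,4)N 3/3 · (3,5)N 2/2
Row 4: (4,1)S 2/2 · (4,2)S 1/1 · (4,4)N 2/2 · (4,5)N 2/2
The smallest same-type fraction is 1/1 at (1,1), which reduces to 1/1. Any threshold above that leaves this particle unsatisfied.

1/1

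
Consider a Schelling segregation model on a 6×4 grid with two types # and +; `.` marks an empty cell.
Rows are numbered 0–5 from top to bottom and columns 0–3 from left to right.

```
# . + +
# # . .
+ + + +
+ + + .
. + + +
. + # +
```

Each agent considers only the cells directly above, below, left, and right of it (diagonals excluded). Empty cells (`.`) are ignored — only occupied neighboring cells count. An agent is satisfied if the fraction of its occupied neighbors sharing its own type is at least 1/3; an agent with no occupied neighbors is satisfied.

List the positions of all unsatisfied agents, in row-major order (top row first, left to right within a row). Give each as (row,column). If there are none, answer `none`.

(5,2)

Row 0: (0,0)# 1/1 satisfied · (0,2)+ 1/1 satisfied · (0,3)+ 1/1 satisfied
Row 1: (1,0)# 2/3 satisfied · (1,1)# 1/2 satisfied
Row 2: (2,0)+ 2/3 satisfied · (2,1)+ 3/4 satisfied · (2,2)+ 3/3 satisfied · (2,3)+ 1/1 satisfied
Row 3: (3,0)+ 2/2 satisfied · (3,1)+ 4/4 satisfied · (3,2)+ 3/3 satisfied
Row 4: (4,1)+ 3/3 satisfied · (4,2)+ 3/4 satisfied · (4,3)+ 2/2 satisfied
Row 5: (5,1)+ 1/2 satisfied · (5,2)# 0/3 not · (5,3)+ 1/2 satisfied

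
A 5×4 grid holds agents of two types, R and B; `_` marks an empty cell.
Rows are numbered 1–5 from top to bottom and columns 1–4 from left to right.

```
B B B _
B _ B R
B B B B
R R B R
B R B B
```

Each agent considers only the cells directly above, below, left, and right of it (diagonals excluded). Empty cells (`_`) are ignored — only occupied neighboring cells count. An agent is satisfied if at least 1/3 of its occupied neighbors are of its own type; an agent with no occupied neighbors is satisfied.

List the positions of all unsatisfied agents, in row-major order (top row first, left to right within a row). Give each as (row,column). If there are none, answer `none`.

(2,4), (4,4), (5,1)

Row 1: (1,1)B 2/2 ok · (1,2)B 2/2 ok · (1,3)B 2/2 ok
Row 2: (2,1)B 2/2 ok · (2,3)B 2/3 ok · (2,4)R 0/2 unhappy
Row 3: (3,1)B 2/3 ok · (3,2)B 2/3 ok · (3,3)B 4/4 ok · (3,4)B 1/3 ok
Row 4: (4,1)R 1/3 ok · (4,2)R 2/4 ok · (4,3)B 2/4 ok · (4,4)R 0/3 unhappy
Row 5: (5,1)B 0/2 unhappy · (5,2)R 1/3 ok · (5,3)B 2/3 ok · (5,4)B 1/2 ok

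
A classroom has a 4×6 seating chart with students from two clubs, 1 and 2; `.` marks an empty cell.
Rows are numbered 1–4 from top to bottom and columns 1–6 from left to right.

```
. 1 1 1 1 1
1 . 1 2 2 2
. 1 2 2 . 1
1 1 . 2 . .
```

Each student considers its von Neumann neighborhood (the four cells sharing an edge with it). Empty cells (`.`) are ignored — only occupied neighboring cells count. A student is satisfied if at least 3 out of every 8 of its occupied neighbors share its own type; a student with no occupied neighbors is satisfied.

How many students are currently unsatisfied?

4

Row 1: (1,2)1 1/1 ok · (1,3)1 3/3 ok · (1,4)1 2/3 ok · (1,5)1 2/3 ok · (1,6)1 1/2 ok
Row 2: (2,1)1 0/0 ok · (2,3)1 1/3 unhappy · (2,4)2 2/4 ok · (2,5)2 2/3 ok · (2,6)2 1/3 unhappy
Row 3: (3,2)1 1/2 ok · (3,3)2 1/3 unhappy · (3,4)2 3/3 ok · (3,6)1 0/1 unhappy
Row 4: (4,1)1 1/1 ok · (4,2)1 2/2 ok · (4,4)2 1/1 ok
Unsatisfied: (2,3), (2,6), (3,3), (3,6) — 4 in total.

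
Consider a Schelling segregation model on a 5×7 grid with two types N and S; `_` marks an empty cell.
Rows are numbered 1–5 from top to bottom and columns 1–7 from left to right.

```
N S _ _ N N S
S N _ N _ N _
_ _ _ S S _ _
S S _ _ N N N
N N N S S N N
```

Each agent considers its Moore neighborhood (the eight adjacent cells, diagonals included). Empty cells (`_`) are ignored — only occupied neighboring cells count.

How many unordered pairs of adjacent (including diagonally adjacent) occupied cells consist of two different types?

Scan each occupied cell's neighbors to the right and below (and the two forward diagonals) so each pair is counted once.
Row 1: N(1,1)–S(1,2)≠ N(1,1)–S(2,1)≠ N(1,1)–N(2,2)= S(1,2)–N(2,2)≠ S(1,2)–S(2,1)= N(1,5)–N(1,6)= N(1,5)–N(2,6)= N(1,5)–N(2,4)= N(1,6)–S(1,7)≠ N(1,6)–N(2,6)= S(1,7)–N(2,6)≠  → 5/11 unlike.
Row 2: S(2,1)–N(2,2)≠ N(2,4)–S(3,4)≠ N(2,4)–S(3,5)≠ N(2,6)–S(3,5)≠  → 4/4 unlike.
Row 3: S(3,4)–S(3,5)= S(3,4)–N(4,5)≠ S(3,5)–N(4,5)≠ S(3,5)–N(4,6)≠  → 3/4 unlike.
Row 4: S(4,1)–S(4,2)= S(4,1)–N(5,1)≠ S(4,1)–N(5,2)≠ S(4,2)–N(5,2)≠ S(4,2)–N(5,3)≠ S(4,2)–N(5,1)≠ N(4,5)–N(4,6)= N(4,5)–S(5,5)≠ N(4,5)–N(5,6)= N(4,5)–S(5,4)≠ N(4,6)–N(4,7)= N(4,6)–N(5,6)= N(4,6)–N(5,7)= N(4,6)–S(5,5)≠ N(4,7)–N(5,7)= N(4,7)–N(5,6)=  → 8/16 unlike.
Row 5: N(5,1)–N(5,2)= N(5,2)–N(5,3)= N(5,3)–S(5,4)≠ S(5,4)–S(5,5)= S(5,5)–N(5,6)≠ N(5,6)–N(5,7)=  → 2/6 unlike.
Total adjacent occupied pairs: 41; unlike-type pairs: 22.

22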